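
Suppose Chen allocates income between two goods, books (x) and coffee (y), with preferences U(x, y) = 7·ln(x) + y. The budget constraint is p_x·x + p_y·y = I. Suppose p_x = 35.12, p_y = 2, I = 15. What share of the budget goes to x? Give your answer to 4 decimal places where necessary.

share on x = 0.9333

Set MRS = p_x/p_y: (7/x)/1 = p_x/p_y.
So x*(p_x,p_y) = 7·p_y/p_x, independent of income; and y* = (I − 7·p_y)/p_y.
At the given prices: x* = 7·2/35.12 = 0.3986, and y* = 0.5.
Expenditure on x: 35.12·0.3986 = 14; share = 0.9333.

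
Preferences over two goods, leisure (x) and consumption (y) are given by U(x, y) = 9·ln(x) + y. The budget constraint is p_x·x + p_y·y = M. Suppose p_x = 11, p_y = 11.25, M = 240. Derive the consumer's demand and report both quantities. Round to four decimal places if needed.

At the given prices: x* = 9·11.25/11 = 9.2045, and y* = 12.3333.

x* = 9.2045, y* = 12.3333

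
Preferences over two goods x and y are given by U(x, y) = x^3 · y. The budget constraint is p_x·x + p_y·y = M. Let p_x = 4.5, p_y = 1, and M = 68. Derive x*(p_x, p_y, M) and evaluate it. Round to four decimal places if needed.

The MRS is 3·y/x. Set MRS = p_x/p_y.
Rearranging, p_y·y = (1/3)·p_x·x. Substituting into the budget gives p_x·x·(1 + (1/3)) = M.
Demand: x*(p_x,p_y,M) = 0.75·M/p_x and y* = 0.25·M/p_y.
At p_x=4.5, p_y=1, M=68: x* = 0.75·68/4.5 = 11.3333.

x* = 11.3333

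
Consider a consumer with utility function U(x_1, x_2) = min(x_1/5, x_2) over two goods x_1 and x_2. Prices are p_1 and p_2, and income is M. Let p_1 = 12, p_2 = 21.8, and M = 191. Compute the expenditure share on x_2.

share on x_2 = 0.2665

Leontief preferences: the optimum is at the kink where x_1/5 = x_2/1, i.e. x_2 = (1/5)·x_1.
Budget: p_1·x_1 + p_2·(1/5)·x_1 = M, so (5·p_1 + p_2)·x_1 = 5·M.
Demand: x_1*(p_1,p_2,M) = 5·M/(5·p_1 + p_2), x_2* = M/(5·p_1 + p_2).
Here 5·12 + 21.8 = 81.8, giving x_1* = 11.6748 and x_2* = 2.335.
Expenditure on x_2: 21.8·2.335 = 50.9022; share = 0.2665.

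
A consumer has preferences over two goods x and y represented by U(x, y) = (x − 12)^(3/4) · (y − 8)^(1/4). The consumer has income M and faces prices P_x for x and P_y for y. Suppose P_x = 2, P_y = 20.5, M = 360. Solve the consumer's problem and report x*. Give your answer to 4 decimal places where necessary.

x* = 76.5

This is Cobb-Douglas in (x−12, y−8): tangency gives 0.75·P_y·(y−8) = 0.25·P_x·(x−12).
After buying the subsistence bundle (12, 8), a share 0.75 of the remaining income goes to x: x* = 12 + 0.75·(M − 12P_x − 8P_y)/P_x.
Discretionary income = 360 − 12·2 − 8·20.5 = 172; x* = 12 + 0.75·172/2 = 76.5.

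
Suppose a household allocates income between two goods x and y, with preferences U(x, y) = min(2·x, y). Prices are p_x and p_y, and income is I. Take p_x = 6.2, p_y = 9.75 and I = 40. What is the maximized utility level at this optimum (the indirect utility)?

V = 3.1128

Here 6.2 + 2·9.75 = 25.7, giving x* = 1.5564 and y* = 3.1128.
Utility at the optimum: U(1.5564, 3.1128) = 3.1128.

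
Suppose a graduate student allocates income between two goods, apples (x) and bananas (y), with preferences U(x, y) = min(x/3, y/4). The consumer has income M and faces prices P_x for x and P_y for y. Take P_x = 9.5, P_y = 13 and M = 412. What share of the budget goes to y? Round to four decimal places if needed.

With perfect complements, no substitution: consume in ratio x:y = 3:4.
Budget: P_x·x + P_y·(4/3)·x = M, so (3·P_x + 4·P_y)·x = 3·M.
Demand: x*(P_x,P_y,M) = 3·M/(3·P_x + 4·P_y), y* = 4·M/(3·P_x + 4·P_y).
Here 3·9.5 + 4·13 = 80.5, giving x* = 15.354 and y* = 20.472.
Expenditure on y: 13·20.472 = 266.1366; share = 0.646.

share on y = 0.646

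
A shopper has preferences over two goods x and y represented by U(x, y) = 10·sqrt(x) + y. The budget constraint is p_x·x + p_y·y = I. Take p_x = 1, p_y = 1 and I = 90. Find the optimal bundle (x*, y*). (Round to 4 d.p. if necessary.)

Set MRS = p_x/p_y: 5·x^(−1/2) = p_x/p_y.
Solve: √x = 5·p_y/p_x, so x*(p_x,p_y) = (5·p_y/p_x)², and y* = (I − p_x·x*)/p_y.
Plugging in: x* = (5·1/1)² = 25, y* = 65.

x* = 25, y* = 65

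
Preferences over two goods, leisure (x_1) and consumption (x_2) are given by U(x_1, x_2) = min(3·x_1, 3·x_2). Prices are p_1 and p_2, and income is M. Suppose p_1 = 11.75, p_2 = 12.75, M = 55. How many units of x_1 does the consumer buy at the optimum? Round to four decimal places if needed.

x_1* = 2.2449

Leontief preferences: the optimum is at the kink where x_1/3 = x_2/3, i.e. x_2 = x_1.
Budget: p_1·x_1 + p_2·x_1 = M, so (3·p_1 + 3·p_2)·x_1 = 3·M.
Demand: x_1*(p_1,p_2,M) = 3·M/(3·p_1 + 3·p_2), x_2* = 3·M/(3·p_1 + 3·p_2).
Here 3·11.75 + 3·12.75 = 73.5, giving x_1* = 2.2449.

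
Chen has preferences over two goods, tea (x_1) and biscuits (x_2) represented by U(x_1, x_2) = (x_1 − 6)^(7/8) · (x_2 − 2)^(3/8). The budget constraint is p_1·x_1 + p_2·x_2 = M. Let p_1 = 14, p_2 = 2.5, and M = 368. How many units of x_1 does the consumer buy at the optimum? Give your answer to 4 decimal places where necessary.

x_1* = 19.95

MRS = (7/3)·(x_2−2)/(x_1−6). Tangency with p_1/p_2 gives x_2−2 = (3/7)·(p_1/p_2)·(x_1−6).
Substituting into the budget: x_1* = 6 + 0.7·(M − 6·p_1 − 2·p_2)/p_1, and x_2* = 2 + 0.3·(…)/p_2.
Discretionary income = 368 − 6·14 − 2·2.5 = 279; x_1* = 6 + 0.7·279/14 = 19.95.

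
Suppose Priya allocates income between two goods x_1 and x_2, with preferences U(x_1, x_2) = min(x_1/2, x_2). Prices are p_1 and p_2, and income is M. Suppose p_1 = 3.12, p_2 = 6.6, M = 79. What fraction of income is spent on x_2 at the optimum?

share on x_2 = 0.514

Leontief preferences: the optimum is at the kink where x_1/2 = x_2/1, i.e. x_2 = (1/2)·x_1.
Budget: p_1·x_1 + p_2·(1/2)·x_1 = M, so (2·p_1 + p_2)·x_1 = 2·M.
Demand: x_1*(p_1,p_2,M) = 2·M/(2·p_1 + p_2), x_2* = M/(2·p_1 + p_2).
Here 2·3.12 + 6.6 = 12.84, giving x_1* = 12.3053 and x_2* = 6.1526.
Expenditure on x_2: 6.6·6.1526 = 40.6075; share = 0.514.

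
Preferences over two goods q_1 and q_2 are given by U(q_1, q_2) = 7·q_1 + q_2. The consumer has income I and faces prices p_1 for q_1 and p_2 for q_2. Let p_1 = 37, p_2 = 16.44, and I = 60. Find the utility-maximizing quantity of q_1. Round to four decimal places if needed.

Linear utility — the consumer picks whichever good has higher MU/price: 7/37 = 0.1892 vs 1/16.44 = 0.0608.
q_1 gives more utility per dollar, so spend all income on q_1: q_1* = I/p_1, q_2* = 0.
Numerically: q_1* = 1.6216, q_2* = 0.

q_1* = 1.6216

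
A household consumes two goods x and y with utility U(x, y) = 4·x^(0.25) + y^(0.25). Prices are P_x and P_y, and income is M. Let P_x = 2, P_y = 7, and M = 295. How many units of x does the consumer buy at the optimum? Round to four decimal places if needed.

x* = 133.638

With the ratio pinned down, the budget gives x* = M/(P_x + P_y·(y/x)) and y* = (y/x)·x*.
Numerically y/x = 0.029637, so x* = 295/(2 + 7·0.029637) = 133.638.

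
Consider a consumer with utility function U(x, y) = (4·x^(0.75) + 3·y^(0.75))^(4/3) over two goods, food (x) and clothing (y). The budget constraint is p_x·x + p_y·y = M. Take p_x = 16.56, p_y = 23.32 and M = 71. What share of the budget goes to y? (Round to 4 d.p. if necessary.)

MU_x ∝ 4·x^(-0.25), MU_y ∝ 3·y^(-0.25), so MRS = (4/3)·(y/x)^(0.25) = p_x/p_y.
Solve for the ratio: y/x = [(3/4)·p_x/p_y]^(4).
With the ratio pinned down, the budget gives x* = M/(p_x + p_y·(y/x)) and y* = (y/x)·x*.
Numerically y/x = 0.080459, so x* = 71/(16.56 + 23.32·0.080459) = 3.8511 and y* = 0.080459·3.8511 = 0.3099.
Expenditure on y: 23.32·0.3099 = 7.2258; share = 0.1018.

share on y = 0.1018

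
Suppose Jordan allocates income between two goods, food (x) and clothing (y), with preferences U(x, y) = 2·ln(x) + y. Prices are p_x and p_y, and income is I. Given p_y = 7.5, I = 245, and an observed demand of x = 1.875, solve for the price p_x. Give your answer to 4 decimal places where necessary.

Set MRS = p_x/p_y: (2/x)/1 = p_x/p_y.
So x*(p_x,p_y) = 2·p_y/p_x, independent of income; and y* = (I − 2·p_y)/p_y.
Set x* = 1.875 in the demand function and solve for p_x: p_x = 8.

p_x = 8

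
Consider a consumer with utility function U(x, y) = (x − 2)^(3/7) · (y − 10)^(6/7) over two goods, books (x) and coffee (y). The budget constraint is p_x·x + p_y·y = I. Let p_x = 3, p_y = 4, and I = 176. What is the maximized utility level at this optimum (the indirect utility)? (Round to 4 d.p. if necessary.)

Let x' = x−2, y' = y−10. MRS = (1/2)·y'/x' = p_x/p_y.
Substituting into the budget: x* = 2 + 1/3·(I − 2·p_x − 10·p_y)/p_x, and y* = 10 + 2/3·(…)/p_y.
Discretionary income = 176 − 2·3 − 10·4 = 130; x* = 2 + 1/3·130/3 = 16.4444; y* = 10 + 2/3·130/4 = 31.6667.
Utility at the optimum: U(16.4444, 31.6667) = 43.851.

V = 43.851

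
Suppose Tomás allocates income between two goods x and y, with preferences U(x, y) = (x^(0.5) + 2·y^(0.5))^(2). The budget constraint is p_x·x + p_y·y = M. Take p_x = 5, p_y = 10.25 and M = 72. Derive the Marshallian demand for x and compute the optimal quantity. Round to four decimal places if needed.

From the CES first-order condition, (1/2)·(y/x)^(0.5) = p_x/p_y.
Hence y/x = (2·p_x/p_y)^(1/(0.5)), i.e. raised to the 2 power.
Substitute y = (y/x)·x into the budget: x* = M/(p_x + p_y·(y/x)).
Numerically y/x = 0.951814, so x* = 72/(5 + 10.25·0.951814) = 4.8793.

x* = 4.8793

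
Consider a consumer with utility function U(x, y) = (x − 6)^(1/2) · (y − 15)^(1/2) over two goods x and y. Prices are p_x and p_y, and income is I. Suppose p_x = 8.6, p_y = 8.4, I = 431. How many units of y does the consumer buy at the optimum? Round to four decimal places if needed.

This is Cobb-Douglas in (x−6, y−15): tangency gives 0.5·p_y·(y−15) = 0.5·p_x·(x−6).
After buying the subsistence bundle (6, 15), a share 0.5 of the remaining income goes to x: x* = 6 + 0.5·(I − 6p_x − 15p_y)/p_x.
Discretionary income = 431 − 6·8.6 − 15·8.4 = 253.4; y* = 15 + 0.5·253.4/8.4 = 30.0833.

y* = 30.0833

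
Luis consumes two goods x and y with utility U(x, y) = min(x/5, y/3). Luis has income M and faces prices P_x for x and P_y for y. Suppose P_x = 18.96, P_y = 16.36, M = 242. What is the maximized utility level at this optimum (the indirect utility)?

V = 1.682

With perfect complements, no substitution: consume in ratio x:y = 5:3.
Budget: P_x·x + P_y·(3/5)·x = M, so (5·P_x + 3·P_y)·x = 5·M.
Demand: x*(P_x,P_y,M) = 5·M/(5·P_x + 3·P_y), y* = 3·M/(5·P_x + 3·P_y).
Here 5·18.96 + 3·16.36 = 143.88, giving x* = 8.4098 and y* = 5.0459.
Utility at the optimum: U(8.4098, 5.0459) = 1.682.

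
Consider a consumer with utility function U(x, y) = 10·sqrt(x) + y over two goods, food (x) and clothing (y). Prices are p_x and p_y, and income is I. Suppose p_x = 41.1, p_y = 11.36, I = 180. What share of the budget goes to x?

share on x = 0.4361

Solve: √x = 5·p_y/p_x, so x*(p_x,p_y) = (5·p_y/p_x)², and y* = (I − p_x·x*)/p_y.
Plugging in: x* = (5·11.36/41.1)² = 1.9099, y* = 8.9351.
Expenditure on x: 41.1·1.9099 = 78.4973; share = 0.4361.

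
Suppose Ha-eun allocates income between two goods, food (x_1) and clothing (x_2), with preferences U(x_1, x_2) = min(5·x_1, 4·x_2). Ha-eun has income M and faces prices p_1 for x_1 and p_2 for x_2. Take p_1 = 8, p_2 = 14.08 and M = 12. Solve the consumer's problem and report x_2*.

x_2* = 0.5859

Leontief preferences: the optimum is at the kink where x_1/4 = x_2/5, i.e. x_2 = (5/4)·x_1.
Budget: p_1·x_1 + p_2·(5/4)·x_1 = M, so (4·p_1 + 5·p_2)·x_1 = 4·M.
Demand: x_1*(p_1,p_2,M) = 4·M/(4·p_1 + 5·p_2), x_2* = 5·M/(4·p_1 + 5·p_2).
Here 4·8 + 5·14.08 = 102.4, giving x_2* = 0.5859.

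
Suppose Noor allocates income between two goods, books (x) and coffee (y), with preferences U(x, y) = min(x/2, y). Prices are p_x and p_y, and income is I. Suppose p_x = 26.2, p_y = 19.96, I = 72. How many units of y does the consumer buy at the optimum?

y* = 0.995

With perfect complements, no substitution: consume in ratio x:y = 2:1.
Budget: p_x·x + p_y·(1/2)·x = I, so (2·p_x + p_y)·x = 2·I.
Demand: x*(p_x,p_y,I) = 2·I/(2·p_x + p_y), y* = I/(2·p_x + p_y).
Here 2·26.2 + 19.96 = 72.36, giving y* = 0.995.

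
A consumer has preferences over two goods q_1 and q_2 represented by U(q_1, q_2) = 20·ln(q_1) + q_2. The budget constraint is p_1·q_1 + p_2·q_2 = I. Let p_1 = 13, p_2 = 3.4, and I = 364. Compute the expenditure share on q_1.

Set MRS = p_1/p_2: (20/q_1)/1 = p_1/p_2.
So q_1*(p_1,p_2) = 20·p_2/p_1, independent of income; and q_2* = (I − 20·p_2)/p_2.
At the given prices: q_1* = 20·3.4/13 = 5.2308, and q_2* = 87.0588.
Expenditure on q_1: 13·5.2308 = 68; share = 0.1868.

share on q_1 = 0.1868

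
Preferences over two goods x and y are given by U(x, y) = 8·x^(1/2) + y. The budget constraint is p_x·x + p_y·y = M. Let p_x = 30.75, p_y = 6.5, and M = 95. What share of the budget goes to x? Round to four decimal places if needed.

share on x = 0.2314

MU_x = 4/√x, MU_y = 1. Tangency: 4/√x = p_x/p_y.
Solve: √x = 4·p_y/p_x, so x*(p_x,p_y) = (4·p_y/p_x)², and y* = (M − p_x·x*)/p_y.
Plugging in: x* = (4·6.5/30.75)² = 0.7149, y* = 11.2333.
Expenditure on x: 30.75·0.7149 = 21.9837; share = 0.2314.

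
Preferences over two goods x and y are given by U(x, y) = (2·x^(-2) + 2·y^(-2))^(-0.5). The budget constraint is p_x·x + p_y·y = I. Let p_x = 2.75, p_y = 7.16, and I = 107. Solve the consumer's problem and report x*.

x* = 13.4514

From the CES first-order condition, (y/x)^(3) = p_x/p_y.
Solve for the ratio: y/x = [p_x/p_y]^(1/3).
With the ratio pinned down, the budget gives x* = I/(p_x + p_y·(y/x)) and y* = (y/x)·x*.
Numerically y/x = 0.726898, so x* = 107/(2.75 + 7.16·0.726898) = 13.4514.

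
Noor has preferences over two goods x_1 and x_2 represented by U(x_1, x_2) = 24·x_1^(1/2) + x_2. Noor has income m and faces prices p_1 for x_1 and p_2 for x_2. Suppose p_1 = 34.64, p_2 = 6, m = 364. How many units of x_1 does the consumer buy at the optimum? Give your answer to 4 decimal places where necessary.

Solve: √x_1 = 12·p_2/p_1, so x_1*(p_1,p_2) = (12·p_2/p_1)², and x_2* = (m − p_1·x_1*)/p_2.
Plugging in: x_1* = (12·6/34.64)² = 4.3203.

x_1* = 4.3203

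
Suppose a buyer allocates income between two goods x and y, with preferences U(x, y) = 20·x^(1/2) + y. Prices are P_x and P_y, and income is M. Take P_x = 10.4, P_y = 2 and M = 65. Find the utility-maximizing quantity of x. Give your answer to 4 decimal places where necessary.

x* = 3.6982

Set MRS = P_x/P_y: 10·x^(−1/2) = P_x/P_y.
Solve: √x = 10·P_y/P_x, so x*(P_x,P_y) = (10·P_y/P_x)², and y* = (M − P_x·x*)/P_y.
Plugging in: x* = (10·2/10.4)² = 3.6982.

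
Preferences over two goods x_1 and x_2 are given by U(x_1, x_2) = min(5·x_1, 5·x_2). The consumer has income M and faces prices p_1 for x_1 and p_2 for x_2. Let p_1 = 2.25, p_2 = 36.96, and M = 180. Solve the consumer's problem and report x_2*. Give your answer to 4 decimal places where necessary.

x_2* = 4.5907

Leontief preferences: the optimum is at the kink where x_1/5 = x_2/5, i.e. x_2 = x_1.
Budget: p_1·x_1 + p_2·x_1 = M, so (5·p_1 + 5·p_2)·x_1 = 5·M.
Demand: x_1*(p_1,p_2,M) = 5·M/(5·p_1 + 5·p_2), x_2* = 5·M/(5·p_1 + 5·p_2).
Here 5·2.25 + 5·36.96 = 196.05, giving x_2* = 4.5907.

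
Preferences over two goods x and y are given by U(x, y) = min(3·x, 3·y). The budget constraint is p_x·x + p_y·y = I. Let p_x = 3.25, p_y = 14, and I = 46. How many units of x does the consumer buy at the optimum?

x* = 2.6667

With perfect complements, no substitution: consume in ratio x:y = 3:3.
Budget: p_x·x + p_y·x = I, so (3·p_x + 3·p_y)·x = 3·I.
Demand: x*(p_x,p_y,I) = 3·I/(3·p_x + 3·p_y), y* = 3·I/(3·p_x + 3·p_y).
Here 3·3.25 + 3·14 = 51.75, giving x* = 2.6667.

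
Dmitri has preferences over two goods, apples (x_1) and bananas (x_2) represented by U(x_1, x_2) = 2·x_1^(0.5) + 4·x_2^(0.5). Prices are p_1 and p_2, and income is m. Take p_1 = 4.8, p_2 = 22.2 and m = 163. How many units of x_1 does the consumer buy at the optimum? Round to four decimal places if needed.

x_1* = 18.2095

MRS = MU_x_1/MU_x_2 = (1/2)·(x_2/x_1)^(0.5). Set equal to p_1/p_2.
Solve for the ratio: x_2/x_1 = [2·p_1/p_2]^(2).
Substitute x_2 = (x_2/x_1)·x_1 into the budget: x_1* = m/(p_1 + p_2·(x_2/x_1)).
Numerically x_2/x_1 = 0.186998, so x_1* = 163/(4.8 + 22.2·0.186998) = 18.2095.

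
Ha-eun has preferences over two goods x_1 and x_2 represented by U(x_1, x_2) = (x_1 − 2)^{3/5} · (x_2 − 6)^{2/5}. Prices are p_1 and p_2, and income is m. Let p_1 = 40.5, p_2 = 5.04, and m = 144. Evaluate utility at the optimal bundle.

This is Cobb-Douglas in (x_1−2, x_2−6): tangency gives 0.6·p_2·(x_2−6) = 0.4·p_1·(x_1−2).
After buying the subsistence bundle (2, 6), a share 0.6 of the remaining income goes to x_1: x_1* = 2 + 0.6·(m − 2p_1 − 6p_2)/p_1.
Discretionary income = 144 − 2·40.5 − 6·5.04 = 32.76; x_1* = 2 + 0.6·32.76/40.5 = 2.4853; x_2* = 6 + 0.4·32.76/5.04 = 8.6.
Utility at the optimum: U(2.4853, 8.6) = 0.9498.

V = 0.9498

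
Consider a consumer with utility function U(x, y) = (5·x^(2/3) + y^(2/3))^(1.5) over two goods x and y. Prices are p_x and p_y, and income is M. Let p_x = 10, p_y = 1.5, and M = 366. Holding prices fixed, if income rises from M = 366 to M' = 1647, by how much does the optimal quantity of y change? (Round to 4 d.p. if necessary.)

Δy* = 224

With the ratio pinned down, the budget gives x* = M/(p_x + p_y·(y/x)) and y* = (y/x)·x*.
Numerically y/x = 2.37037, so x* = 366/(10 + 1.5·2.37037) = 27 and y* = 2.37037·27 = 64.
At M' = 1647: y* = 288. Change: 288 − 64 = 224.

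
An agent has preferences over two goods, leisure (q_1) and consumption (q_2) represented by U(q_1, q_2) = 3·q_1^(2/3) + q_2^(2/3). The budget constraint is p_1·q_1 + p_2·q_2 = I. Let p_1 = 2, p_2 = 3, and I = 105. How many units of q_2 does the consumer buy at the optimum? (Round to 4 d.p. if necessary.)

MU_q_1 ∝ 3·q_1^(-1/3), MU_q_2 ∝ q_2^(-1/3), so MRS = 3·(q_2/q_1)^(1/3) = p_1/p_2.
Hence q_2/q_1 = ((1/3)·p_1/p_2)^(1/(1/3)), i.e. raised to the 3 power.
With the ratio pinned down, the budget gives q_1* = I/(p_1 + p_2·(q_2/q_1)) and q_2* = (q_2/q_1)·q_1*.
Numerically q_2/q_1 = 0.010974, so q_1* = 105/(2 + 3·0.010974) = 51.6498 and q_2* = 0.010974·51.6498 = 0.5668.

q_2* = 0.5668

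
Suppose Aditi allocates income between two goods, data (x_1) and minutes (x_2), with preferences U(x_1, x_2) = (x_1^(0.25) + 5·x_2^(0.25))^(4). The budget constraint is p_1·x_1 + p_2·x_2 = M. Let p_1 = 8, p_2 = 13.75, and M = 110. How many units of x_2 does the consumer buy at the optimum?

x_2* = 7.0169

Substitute x_2 = (x_2/x_1)·x_1 into the budget: x_1* = M/(p_1 + p_2·(x_2/x_1)).
Numerically x_2/x_1 = 4.15282, so x_1* = 110/(8 + 13.75·4.15282) = 1.6897 and x_2* = 4.15282·1.6897 = 7.0169.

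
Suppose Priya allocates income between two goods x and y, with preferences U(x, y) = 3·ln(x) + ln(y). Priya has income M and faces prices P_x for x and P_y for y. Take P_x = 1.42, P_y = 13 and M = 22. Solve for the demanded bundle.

Tangency: MRS = 3·y/x = P_x/P_y.
So 3·P_y·y = P_x·x; combined with the budget, a share 0.75 of income goes to x.
Demand: x*(P_x,P_y,M) = 0.75·M/P_x and y* = 0.25·M/P_y.
At P_x=1.42, P_y=13, M=22: x* = 0.75·22/1.42 = 11.6197, y* = 0.4231.

x* = 11.6197, y* = 0.4231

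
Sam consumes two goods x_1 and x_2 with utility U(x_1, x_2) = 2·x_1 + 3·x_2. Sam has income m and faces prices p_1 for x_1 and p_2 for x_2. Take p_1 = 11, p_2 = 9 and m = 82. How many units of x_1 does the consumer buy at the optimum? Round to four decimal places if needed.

x_1* = 0

x_2 gives more utility per dollar, so spend all income on x_2: x_2* = m/p_2, x_1* = 0.
Numerically: x_1* = 0, x_2* = 9.1111.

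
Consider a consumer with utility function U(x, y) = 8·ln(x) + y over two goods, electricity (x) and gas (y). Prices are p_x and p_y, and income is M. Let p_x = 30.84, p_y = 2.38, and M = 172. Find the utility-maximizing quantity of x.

x* = 0.6174

MU_x = 8/x, MU_y = 1. Tangency: 8/x = p_x/p_y.
So x*(p_x,p_y) = 8·p_y/p_x, independent of income; and y* = (M − 8·p_y)/p_y.
At the given prices: x* = 8·2.38/30.84 = 0.6174.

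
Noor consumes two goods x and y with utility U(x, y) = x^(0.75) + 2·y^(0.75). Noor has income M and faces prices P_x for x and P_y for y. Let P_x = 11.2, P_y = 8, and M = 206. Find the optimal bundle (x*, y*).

MRS = MU_x/MU_y = (1/2)·(y/x)^(0.25). Set equal to P_x/P_y.
Solve for the ratio: y/x = [2·P_x/P_y]^(4).
With the ratio pinned down, the budget gives x* = M/(P_x + P_y·(y/x)) and y* = (y/x)·x*.
Numerically y/x = 61.4656, so x* = 206/(11.2 + 8·61.4656) = 0.4096 and y* = 61.4656·0.4096 = 25.1766.

x* = 0.4096, y* = 25.1766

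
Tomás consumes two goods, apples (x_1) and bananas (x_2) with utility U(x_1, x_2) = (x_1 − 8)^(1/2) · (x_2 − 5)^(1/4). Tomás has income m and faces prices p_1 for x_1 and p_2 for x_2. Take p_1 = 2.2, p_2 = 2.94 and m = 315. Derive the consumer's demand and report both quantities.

MRS = 2·(x_2−5)/(x_1−8). Tangency with p_1/p_2 gives x_2−5 = (1/2)·(p_1/p_2)·(x_1−8).
Substituting into the budget: x_1* = 8 + 2/3·(m − 8·p_1 − 5·p_2)/p_1, and x_2* = 5 + 1/3·(…)/p_2.
Discretionary income = 315 − 8·2.2 − 5·2.94 = 282.7; x_1* = 8 + 2/3·282.7/2.2 = 93.6667; x_2* = 5 + 1/3·282.7/2.94 = 37.0522.

x_1* = 93.6667, x_2* = 37.0522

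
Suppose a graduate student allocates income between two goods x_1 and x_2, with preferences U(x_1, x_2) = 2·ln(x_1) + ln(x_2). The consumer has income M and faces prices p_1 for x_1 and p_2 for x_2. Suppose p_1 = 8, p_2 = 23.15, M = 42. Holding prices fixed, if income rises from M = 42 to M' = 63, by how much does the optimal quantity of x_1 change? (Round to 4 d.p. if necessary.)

Tangency: MRS = 2·x_2/x_1 = p_1/p_2.
So 2·p_2·x_2 = p_1·x_1; combined with the budget, a share 2/3 of income goes to x_1.
Demand: x_1*(p_1,p_2,M) = 2/3·M/p_1 and x_2* = 1/3·M/p_2.
At p_1=8, p_2=23.15, M=42: x_1* = 2/3·42/8 = 3.5.
At M' = 63: x_1* = 5.25. Change: 5.25 − 3.5 = 1.75.

Δx_1* = 1.75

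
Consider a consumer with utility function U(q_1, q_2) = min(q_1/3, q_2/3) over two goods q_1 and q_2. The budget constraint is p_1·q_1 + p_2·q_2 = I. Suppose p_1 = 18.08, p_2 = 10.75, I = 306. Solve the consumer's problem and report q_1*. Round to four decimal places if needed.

q_1* = 10.6139

Leontief preferences: the optimum is at the kink where q_1/3 = q_2/3, i.e. q_2 = q_1.
Budget: p_1·q_1 + p_2·q_1 = I, so (3·p_1 + 3·p_2)·q_1 = 3·I.
Demand: q_1*(p_1,p_2,I) = 3·I/(3·p_1 + 3·p_2), q_2* = 3·I/(3·p_1 + 3·p_2).
Here 3·18.08 + 3·10.75 = 86.49, giving q_1* = 10.6139.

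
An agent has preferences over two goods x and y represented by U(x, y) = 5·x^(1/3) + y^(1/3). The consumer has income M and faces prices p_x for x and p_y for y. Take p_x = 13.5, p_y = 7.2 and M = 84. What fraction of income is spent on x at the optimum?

With the ratio pinned down, the budget gives x* = M/(p_x + p_y·(y/x)) and y* = (y/x)·x*.
Numerically y/x = 0.22964, so x* = 84/(13.5 + 7.2·0.22964) = 5.5433 and y* = 0.22964·5.5433 = 1.273.
Expenditure on x: 13.5·5.5433 = 74.8347; share = 0.8909.

share on x = 0.8909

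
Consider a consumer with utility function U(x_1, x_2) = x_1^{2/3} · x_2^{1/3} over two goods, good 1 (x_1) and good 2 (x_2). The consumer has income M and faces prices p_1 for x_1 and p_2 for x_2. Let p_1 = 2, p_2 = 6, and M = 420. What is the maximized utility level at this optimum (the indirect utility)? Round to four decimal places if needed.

V = 77.045

MU_x_1/MU_x_2 = (2/3·x_2)/(1/3·x_1); tangency sets this equal to p_1/p_2.
So 2/3·p_2·x_2 = 1/3·p_1·x_1; combined with the budget, a share 2/3 of income goes to x_1.
Demand: x_1*(p_1,p_2,M) = 2/3·M/p_1 and x_2* = 1/3·M/p_2.
At p_1=2, p_2=6, M=420: x_1* = 2/3·420/2 = 140, x_2* = 23.3333.
Utility at the optimum: U(140, 23.3333) = 77.045.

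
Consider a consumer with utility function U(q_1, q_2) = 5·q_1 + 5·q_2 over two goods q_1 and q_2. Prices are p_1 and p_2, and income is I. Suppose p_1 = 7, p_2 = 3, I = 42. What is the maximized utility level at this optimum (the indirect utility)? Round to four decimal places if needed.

V = 70

Perfect substitutes: compare marginal utility per dollar. 5/p_1 vs 5/p_2 → 0.7143 vs 1.6667.
q_2 gives more utility per dollar, so spend all income on q_2: q_2* = I/p_2, q_1* = 0.
Numerically: q_1* = 0, q_2* = 14.
Utility at the optimum: U(0, 14) = 70.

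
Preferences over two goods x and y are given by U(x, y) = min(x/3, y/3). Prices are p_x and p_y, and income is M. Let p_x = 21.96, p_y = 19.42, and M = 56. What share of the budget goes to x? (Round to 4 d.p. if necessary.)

Leontief preferences: the optimum is at the kink where x/3 = y/3, i.e. y = x.
Budget: p_x·x + p_y·x = M, so (3·p_x + 3·p_y)·x = 3·M.
Demand: x*(p_x,p_y,M) = 3·M/(3·p_x + 3·p_y), y* = 3·M/(3·p_x + 3·p_y).
Here 3·21.96 + 3·19.42 = 124.14, giving x* = 1.3533 and y* = 1.3533.
Expenditure on x: 21.96·1.3533 = 29.7187; share = 0.5307.

share on x = 0.5307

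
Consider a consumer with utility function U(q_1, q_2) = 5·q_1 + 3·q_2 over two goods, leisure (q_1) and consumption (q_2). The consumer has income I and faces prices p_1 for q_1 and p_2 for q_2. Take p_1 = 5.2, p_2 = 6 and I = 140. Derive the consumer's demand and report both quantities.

q_1 gives more utility per dollar, so spend all income on q_1: q_1* = I/p_1, q_2* = 0.
Numerically: q_1* = 26.9231, q_2* = 0.

q_1* = 26.9231, q_2* = 0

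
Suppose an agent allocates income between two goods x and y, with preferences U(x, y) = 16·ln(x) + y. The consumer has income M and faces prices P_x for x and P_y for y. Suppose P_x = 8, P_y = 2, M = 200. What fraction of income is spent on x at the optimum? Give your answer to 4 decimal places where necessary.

share on x = 0.16

MU_x = 16/x, MU_y = 1. Tangency: 16/x = P_x/P_y.
So x*(P_x,P_y) = 16·P_y/P_x, independent of income; and y* = (M − 16·P_y)/P_y.
At the given prices: x* = 16·2/8 = 4, and y* = 84.
Expenditure on x: 8·4 = 32; share = 0.16.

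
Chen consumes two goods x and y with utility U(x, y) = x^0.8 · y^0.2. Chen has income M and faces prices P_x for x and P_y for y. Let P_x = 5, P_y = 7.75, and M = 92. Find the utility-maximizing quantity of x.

Tangency: MRS = 4·y/x = P_x/P_y.
So 0.8·P_y·y = 0.2·P_x·x; combined with the budget, a share 0.8 of income goes to x.
Demand: x*(P_x,P_y,M) = 0.8·M/P_x and y* = 0.2·M/P_y.
At P_x=5, P_y=7.75, M=92: x* = 0.8·92/5 = 14.72.

x* = 14.72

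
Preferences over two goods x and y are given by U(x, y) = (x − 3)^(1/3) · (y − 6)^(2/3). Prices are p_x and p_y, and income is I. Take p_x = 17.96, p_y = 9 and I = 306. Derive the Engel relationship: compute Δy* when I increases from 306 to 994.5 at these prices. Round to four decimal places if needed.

Δy* = 51

Discretionary income = 306 − 3·17.96 − 6·9 = 198.12; y* = 6 + 2/3·198.12/9 = 20.6756.
At I' = 994.5: y* = 71.6756. Change: 71.6756 − 20.6756 = 51.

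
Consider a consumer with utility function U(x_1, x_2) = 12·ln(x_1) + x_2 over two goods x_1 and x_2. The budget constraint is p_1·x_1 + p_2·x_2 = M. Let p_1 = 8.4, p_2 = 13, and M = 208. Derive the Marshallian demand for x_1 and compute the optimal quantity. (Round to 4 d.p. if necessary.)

So x_1*(p_1,p_2) = 12·p_2/p_1, independent of income; and x_2* = (M − 12·p_2)/p_2.
At the given prices: x_1* = 12·13/8.4 = 18.5714.

x_1* = 18.5714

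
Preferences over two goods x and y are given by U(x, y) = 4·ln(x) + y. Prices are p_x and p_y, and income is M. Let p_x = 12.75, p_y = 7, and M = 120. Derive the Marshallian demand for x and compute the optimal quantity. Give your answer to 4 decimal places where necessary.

x* = 2.1961

Set MRS = p_x/p_y: (4/x)/1 = p_x/p_y.
So x*(p_x,p_y) = 4·p_y/p_x, independent of income; and y* = (M − 4·p_y)/p_y.
At the given prices: x* = 4·7/12.75 = 2.1961.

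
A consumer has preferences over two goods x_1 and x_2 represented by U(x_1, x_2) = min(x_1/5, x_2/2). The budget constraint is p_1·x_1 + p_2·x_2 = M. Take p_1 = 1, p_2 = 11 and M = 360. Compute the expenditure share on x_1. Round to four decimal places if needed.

Leontief preferences: the optimum is at the kink where x_1/5 = x_2/2, i.e. x_2 = (2/5)·x_1.
Budget: p_1·x_1 + p_2·(2/5)·x_1 = M, so (5·p_1 + 2·p_2)·x_1 = 5·M.
Demand: x_1*(p_1,p_2,M) = 5·M/(5·p_1 + 2·p_2), x_2* = 2·M/(5·p_1 + 2·p_2).
Here 5·1 + 2·11 = 27, giving x_1* = 66.6667 and x_2* = 26.6667.
Expenditure on x_1: 1·66.6667 = 66.6667; share = 0.1852.

share on x_1 = 0.1852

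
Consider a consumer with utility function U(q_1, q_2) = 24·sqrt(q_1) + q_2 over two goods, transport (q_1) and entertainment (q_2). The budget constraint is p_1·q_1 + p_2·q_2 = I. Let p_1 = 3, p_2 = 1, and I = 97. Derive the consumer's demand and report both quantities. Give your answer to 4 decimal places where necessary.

MU_q_1 = 12/√q_1, MU_q_2 = 1. Tangency: 12/√q_1 = p_1/p_2.
Thus q_1* = (12·p_2/p_1)² — independent of I — with the rest of income spent on q_2.
Plugging in: q_1* = (12·1/3)² = 16, q_2* = 49.

q_1* = 16, q_2* = 49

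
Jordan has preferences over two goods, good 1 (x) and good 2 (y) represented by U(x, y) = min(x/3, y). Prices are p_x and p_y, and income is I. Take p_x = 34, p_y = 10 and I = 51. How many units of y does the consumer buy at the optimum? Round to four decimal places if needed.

With perfect complements, no substitution: consume in ratio x:y = 3:1.
Budget: p_x·x + p_y·(1/3)·x = I, so (3·p_x + p_y)·x = 3·I.
Demand: x*(p_x,p_y,I) = 3·I/(3·p_x + p_y), y* = I/(3·p_x + p_y).
Here 3·34 + 10 = 112, giving y* = 0.4554.

y* = 0.4554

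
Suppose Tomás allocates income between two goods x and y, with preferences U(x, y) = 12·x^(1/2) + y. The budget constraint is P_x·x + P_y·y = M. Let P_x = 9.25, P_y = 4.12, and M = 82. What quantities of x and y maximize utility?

Set MRS = P_x/P_y: 6·x^(−1/2) = P_x/P_y.
Thus x* = (6·P_y/P_x)² — independent of M — with the rest of income spent on y.
Plugging in: x* = (6·4.12/9.25)² = 7.1419, y* = 3.8683.

x* = 7.1419, y* = 3.8683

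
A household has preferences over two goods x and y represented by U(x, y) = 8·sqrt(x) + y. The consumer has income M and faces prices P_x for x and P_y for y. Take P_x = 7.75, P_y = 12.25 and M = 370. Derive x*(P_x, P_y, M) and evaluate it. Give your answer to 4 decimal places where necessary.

Set MRS = P_x/P_y: 4·x^(−1/2) = P_x/P_y.
Thus x* = (4·P_y/P_x)² — independent of M — with the rest of income spent on y.
Plugging in: x* = (4·12.25/7.75)² = 39.975.

x* = 39.975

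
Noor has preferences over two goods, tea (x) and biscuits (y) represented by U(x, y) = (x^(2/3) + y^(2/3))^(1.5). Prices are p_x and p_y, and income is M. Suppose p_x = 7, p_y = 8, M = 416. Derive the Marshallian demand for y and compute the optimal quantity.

MU_x ∝ x^(-1/3), MU_y ∝ y^(-1/3), so MRS = (y/x)^(1/3) = p_x/p_y.
Solve for the ratio: y/x = [p_x/p_y]^(3).
With the ratio pinned down, the budget gives x* = M/(p_x + p_y·(y/x)) and y* = (y/x)·x*.
Numerically y/x = 0.669922, so x* = 416/(7 + 8·0.669922) = 33.6587 and y* = 0.669922·33.6587 = 22.5487.

y* = 22.5487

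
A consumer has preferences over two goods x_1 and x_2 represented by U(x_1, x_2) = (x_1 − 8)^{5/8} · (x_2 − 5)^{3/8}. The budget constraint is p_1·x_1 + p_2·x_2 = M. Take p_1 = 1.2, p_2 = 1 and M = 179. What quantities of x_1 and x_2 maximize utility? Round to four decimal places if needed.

x_1* = 93.625, x_2* = 66.65

This is Cobb-Douglas in (x_1−8, x_2−5): tangency gives 0.625·p_2·(x_2−5) = 0.375·p_1·(x_1−8).
After buying the subsistence bundle (8, 5), a share 0.625 of the remaining income goes to x_1: x_1* = 8 + 0.625·(M − 8p_1 − 5p_2)/p_1.
Discretionary income = 179 − 8·1.2 − 5·1 = 164.4; x_1* = 8 + 0.625·164.4/1.2 = 93.625; x_2* = 5 + 0.375·164.4/1 = 66.65.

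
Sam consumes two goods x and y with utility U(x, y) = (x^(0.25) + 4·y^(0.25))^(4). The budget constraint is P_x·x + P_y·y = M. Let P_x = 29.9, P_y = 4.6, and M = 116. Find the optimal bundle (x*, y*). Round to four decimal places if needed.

From the CES first-order condition, (1/4)·(y/x)^(0.75) = P_x/P_y.
Solve for the ratio: y/x = [4·P_x/P_y]^(4/3).
Substitute y = (y/x)·x into the budget: x* = M/(P_x + P_y·(y/x)).
Numerically y/x = 77.024898, so x* = 116/(29.9 + 4.6·77.024898) = 0.3019 and y* = 77.024898·0.3019 = 23.2549.

x* = 0.3019, y* = 23.2549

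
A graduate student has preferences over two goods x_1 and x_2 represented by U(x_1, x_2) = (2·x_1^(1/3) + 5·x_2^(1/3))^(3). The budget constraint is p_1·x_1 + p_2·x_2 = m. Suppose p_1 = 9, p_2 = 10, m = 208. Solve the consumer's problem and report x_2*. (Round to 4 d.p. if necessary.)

MRS = MU_x_1/MU_x_2 = (2/5)·(x_2/x_1)^(2/3). Set equal to p_1/p_2.
Hence x_2/x_1 = ((5/2)·p_1/p_2)^(1/(2/3)), i.e. raised to the 1.5 power.
With the ratio pinned down, the budget gives x_1* = m/(p_1 + p_2·(x_2/x_1)) and x_2* = (x_2/x_1)·x_1*.
Numerically x_2/x_1 = 3.375, so x_1* = 208/(9 + 10·3.375) = 4.8655 and x_2* = 3.375·4.8655 = 16.4211.

x_2* = 16.4211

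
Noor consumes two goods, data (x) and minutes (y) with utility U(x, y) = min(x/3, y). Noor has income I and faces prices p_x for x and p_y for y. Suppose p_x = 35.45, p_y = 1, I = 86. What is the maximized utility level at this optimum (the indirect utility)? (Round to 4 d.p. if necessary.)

V = 0.8011

Leontief preferences: the optimum is at the kink where x/3 = y/1, i.e. y = (1/3)·x.
Budget: p_x·x + p_y·(1/3)·x = I, so (3·p_x + p_y)·x = 3·I.
Demand: x*(p_x,p_y,I) = 3·I/(3·p_x + p_y), y* = I/(3·p_x + p_y).
Here 3·35.45 + 1 = 107.35, giving x* = 2.4034 and y* = 0.8011.
Utility at the optimum: U(2.4034, 0.8011) = 0.8011.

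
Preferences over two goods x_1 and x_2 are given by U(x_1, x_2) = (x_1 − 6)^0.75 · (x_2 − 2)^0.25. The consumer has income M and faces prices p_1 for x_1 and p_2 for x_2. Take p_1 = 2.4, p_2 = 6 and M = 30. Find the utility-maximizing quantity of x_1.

x_1* = 7.125

MRS = 3·(x_2−2)/(x_1−6). Tangency with p_1/p_2 gives x_2−2 = (1/3)·(p_1/p_2)·(x_1−6).
Substituting into the budget: x_1* = 6 + 0.75·(M − 6·p_1 − 2·p_2)/p_1, and x_2* = 2 + 0.25·(…)/p_2.
Discretionary income = 30 − 6·2.4 − 2·6 = 3.6; x_1* = 6 + 0.75·3.6/2.4 = 7.125.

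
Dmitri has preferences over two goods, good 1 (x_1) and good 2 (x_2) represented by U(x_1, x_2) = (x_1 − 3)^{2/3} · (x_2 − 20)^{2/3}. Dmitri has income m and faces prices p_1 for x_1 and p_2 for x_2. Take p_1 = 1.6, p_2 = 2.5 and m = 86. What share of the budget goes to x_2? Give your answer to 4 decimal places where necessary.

share on x_2 = 0.7628

Substituting into the budget: x_1* = 3 + 0.5·(m − 3·p_1 − 20·p_2)/p_1, and x_2* = 20 + 0.5·(…)/p_2.
Discretionary income = 86 − 3·1.6 − 20·2.5 = 31.2; x_1* = 3 + 0.5·31.2/1.6 = 12.75; x_2* = 20 + 0.5·31.2/2.5 = 26.24.
Expenditure on x_2: 2.5·26.24 = 65.6; share = 0.7628.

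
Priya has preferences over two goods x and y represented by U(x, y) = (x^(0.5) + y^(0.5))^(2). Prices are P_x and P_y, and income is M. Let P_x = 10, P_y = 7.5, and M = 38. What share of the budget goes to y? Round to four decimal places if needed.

MRS = MU_x/MU_y = (y/x)^(0.5). Set equal to P_x/P_y.
Solve for the ratio: y/x = [P_x/P_y]^(2).
With the ratio pinned down, the budget gives x* = M/(P_x + P_y·(y/x)) and y* = (y/x)·x*.
Numerically y/x = 1.777778, so x* = 38/(10 + 7.5·1.777778) = 1.6286 and y* = 1.777778·1.6286 = 2.8952.
Expenditure on y: 7.5·2.8952 = 21.7143; share = 0.5714.

share on y = 0.5714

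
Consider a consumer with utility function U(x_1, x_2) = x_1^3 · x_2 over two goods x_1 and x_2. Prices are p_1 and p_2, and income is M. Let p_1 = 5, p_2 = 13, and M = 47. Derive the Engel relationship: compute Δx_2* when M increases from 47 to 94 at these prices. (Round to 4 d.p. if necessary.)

Tangency: MRS = 3·x_2/x_1 = p_1/p_2.
So 3·p_2·x_2 = p_1·x_1; combined with the budget, a share 0.75 of income goes to x_1.
Demand: x_1*(p_1,p_2,M) = 0.75·M/p_1 and x_2* = 0.25·M/p_2.
At p_1=5, p_2=13, M=47: x_2* = 0.25·47/13 = 0.9038.
At M' = 94: x_2* = 1.8077. Change: 1.8077 − 0.9038 = 0.9038.

Δx_2* = 0.9038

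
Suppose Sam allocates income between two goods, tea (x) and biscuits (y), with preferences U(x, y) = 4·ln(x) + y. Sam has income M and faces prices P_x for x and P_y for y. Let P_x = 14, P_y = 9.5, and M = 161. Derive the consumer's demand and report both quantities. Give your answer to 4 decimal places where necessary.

x* = 2.7143, y* = 12.9474

So x*(P_x,P_y) = 4·P_y/P_x, independent of income; and y* = (M − 4·P_y)/P_y.
At the given prices: x* = 4·9.5/14 = 2.7143, and y* = 12.9474.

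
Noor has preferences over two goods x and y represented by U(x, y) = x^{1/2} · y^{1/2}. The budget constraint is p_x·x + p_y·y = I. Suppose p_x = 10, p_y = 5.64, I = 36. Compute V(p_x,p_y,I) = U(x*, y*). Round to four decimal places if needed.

V = 2.3968

Tangency: MRS = y/x = p_x/p_y.
Rearranging, p_y·y = p_x·x. Substituting into the budget gives p_x·x·(1 + 1) = I.
Demand: x*(p_x,p_y,I) = 0.5·I/p_x and y* = 0.5·I/p_y.
At p_x=10, p_y=5.64, I=36: x* = 0.5·36/10 = 1.8, y* = 3.1915.
Utility at the optimum: U(1.8, 3.1915) = 2.3968.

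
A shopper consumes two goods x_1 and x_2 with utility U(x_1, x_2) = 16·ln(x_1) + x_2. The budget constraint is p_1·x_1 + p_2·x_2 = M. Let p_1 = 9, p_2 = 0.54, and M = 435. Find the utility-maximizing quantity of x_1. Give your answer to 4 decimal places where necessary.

So x_1*(p_1,p_2) = 16·p_2/p_1, independent of income; and x_2* = (M − 16·p_2)/p_2.
At the given prices: x_1* = 16·0.54/9 = 0.96.

x_1* = 0.96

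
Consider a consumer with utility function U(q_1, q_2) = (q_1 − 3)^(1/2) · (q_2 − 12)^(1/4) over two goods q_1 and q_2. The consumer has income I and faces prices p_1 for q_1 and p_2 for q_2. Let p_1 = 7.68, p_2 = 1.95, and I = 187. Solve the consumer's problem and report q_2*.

q_2* = 36.0274

After buying the subsistence bundle (3, 12), a share 2/3 of the remaining income goes to q_1: q_1* = 3 + 2/3·(I − 3p_1 − 12p_2)/p_1.
Discretionary income = 187 − 3·7.68 − 12·1.95 = 140.56; q_2* = 12 + 1/3·140.56/1.95 = 36.0274.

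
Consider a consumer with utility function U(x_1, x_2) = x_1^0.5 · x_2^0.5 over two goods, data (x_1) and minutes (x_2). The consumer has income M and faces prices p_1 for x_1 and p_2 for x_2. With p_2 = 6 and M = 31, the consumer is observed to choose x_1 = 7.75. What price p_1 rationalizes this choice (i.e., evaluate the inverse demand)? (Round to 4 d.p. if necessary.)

p_1 = 2

Tangency: MRS = x_2/x_1 = p_1/p_2.
Rearranging, p_2·x_2 = p_1·x_1. Substituting into the budget gives p_1·x_1·(1 + 1) = M.
Demand: x_1*(p_1,p_2,M) = 0.5·M/p_1 and x_2* = 0.5·M/p_2.
Set x_1* = 7.75 in the demand function and solve for p_1: p_1 = 2.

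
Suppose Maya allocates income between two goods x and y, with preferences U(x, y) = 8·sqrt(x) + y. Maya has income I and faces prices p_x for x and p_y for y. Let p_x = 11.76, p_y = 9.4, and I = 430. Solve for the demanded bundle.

x* = 10.2226, y* = 32.9556

Thus x* = (4·p_y/p_x)² — independent of I — with the rest of income spent on y.
Plugging in: x* = (4·9.4/11.76)² = 10.2226, y* = 32.9556.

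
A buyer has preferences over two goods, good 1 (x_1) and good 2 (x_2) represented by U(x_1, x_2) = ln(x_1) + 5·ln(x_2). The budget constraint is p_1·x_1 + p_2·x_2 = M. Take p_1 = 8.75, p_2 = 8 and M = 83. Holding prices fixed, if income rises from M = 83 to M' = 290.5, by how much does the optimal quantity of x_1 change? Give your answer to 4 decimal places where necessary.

Δx_1* = 3.9524

MU_x_1/MU_x_2 = (x_2)/(5·x_1); tangency sets this equal to p_1/p_2.
Rearranging, p_2·x_2 = 5·p_1·x_1. Substituting into the budget gives p_1·x_1·(1 + 5) = M.
Demand: x_1*(p_1,p_2,M) = 1/6·M/p_1 and x_2* = 5/6·M/p_2.
At p_1=8.75, p_2=8, M=83: x_1* = 1/6·83/8.75 = 1.581.
At M' = 290.5: x_1* = 5.5333. Change: 5.5333 − 1.581 = 3.9524.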